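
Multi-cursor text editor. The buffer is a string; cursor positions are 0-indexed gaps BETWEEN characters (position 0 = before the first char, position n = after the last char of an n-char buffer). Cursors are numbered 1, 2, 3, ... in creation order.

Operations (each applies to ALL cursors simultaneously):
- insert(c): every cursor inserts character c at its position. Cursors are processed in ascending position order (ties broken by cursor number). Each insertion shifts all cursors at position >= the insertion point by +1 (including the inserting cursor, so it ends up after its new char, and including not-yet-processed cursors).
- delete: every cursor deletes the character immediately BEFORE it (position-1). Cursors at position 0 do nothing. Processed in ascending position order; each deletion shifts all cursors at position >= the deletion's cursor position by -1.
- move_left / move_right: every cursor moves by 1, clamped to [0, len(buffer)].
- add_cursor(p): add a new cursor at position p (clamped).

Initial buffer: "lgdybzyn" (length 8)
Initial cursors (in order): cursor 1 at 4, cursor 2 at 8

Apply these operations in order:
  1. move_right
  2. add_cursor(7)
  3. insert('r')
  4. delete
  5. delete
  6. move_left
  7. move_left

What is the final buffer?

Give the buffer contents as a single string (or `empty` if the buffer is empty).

After op 1 (move_right): buffer="lgdybzyn" (len 8), cursors c1@5 c2@8, authorship ........
After op 2 (add_cursor(7)): buffer="lgdybzyn" (len 8), cursors c1@5 c3@7 c2@8, authorship ........
After op 3 (insert('r')): buffer="lgdybrzyrnr" (len 11), cursors c1@6 c3@9 c2@11, authorship .....1..3.2
After op 4 (delete): buffer="lgdybzyn" (len 8), cursors c1@5 c3@7 c2@8, authorship ........
After op 5 (delete): buffer="lgdyz" (len 5), cursors c1@4 c2@5 c3@5, authorship .....
After op 6 (move_left): buffer="lgdyz" (len 5), cursors c1@3 c2@4 c3@4, authorship .....
After op 7 (move_left): buffer="lgdyz" (len 5), cursors c1@2 c2@3 c3@3, authorship .....

Answer: lgdyz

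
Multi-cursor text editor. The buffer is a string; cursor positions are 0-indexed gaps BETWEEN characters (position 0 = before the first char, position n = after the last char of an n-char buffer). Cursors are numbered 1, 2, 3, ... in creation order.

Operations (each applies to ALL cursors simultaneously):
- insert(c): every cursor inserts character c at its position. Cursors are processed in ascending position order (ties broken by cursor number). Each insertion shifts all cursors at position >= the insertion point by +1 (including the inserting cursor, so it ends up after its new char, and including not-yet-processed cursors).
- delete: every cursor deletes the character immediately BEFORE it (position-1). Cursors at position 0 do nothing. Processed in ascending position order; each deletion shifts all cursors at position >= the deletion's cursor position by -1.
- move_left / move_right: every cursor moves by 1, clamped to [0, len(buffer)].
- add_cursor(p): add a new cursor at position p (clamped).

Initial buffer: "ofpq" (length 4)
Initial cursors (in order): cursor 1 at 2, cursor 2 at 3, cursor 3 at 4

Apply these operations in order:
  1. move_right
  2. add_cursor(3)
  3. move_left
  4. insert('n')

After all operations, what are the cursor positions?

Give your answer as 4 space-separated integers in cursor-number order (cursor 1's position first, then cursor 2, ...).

Answer: 4 7 7 4

Derivation:
After op 1 (move_right): buffer="ofpq" (len 4), cursors c1@3 c2@4 c3@4, authorship ....
After op 2 (add_cursor(3)): buffer="ofpq" (len 4), cursors c1@3 c4@3 c2@4 c3@4, authorship ....
After op 3 (move_left): buffer="ofpq" (len 4), cursors c1@2 c4@2 c2@3 c3@3, authorship ....
After op 4 (insert('n')): buffer="ofnnpnnq" (len 8), cursors c1@4 c4@4 c2@7 c3@7, authorship ..14.23.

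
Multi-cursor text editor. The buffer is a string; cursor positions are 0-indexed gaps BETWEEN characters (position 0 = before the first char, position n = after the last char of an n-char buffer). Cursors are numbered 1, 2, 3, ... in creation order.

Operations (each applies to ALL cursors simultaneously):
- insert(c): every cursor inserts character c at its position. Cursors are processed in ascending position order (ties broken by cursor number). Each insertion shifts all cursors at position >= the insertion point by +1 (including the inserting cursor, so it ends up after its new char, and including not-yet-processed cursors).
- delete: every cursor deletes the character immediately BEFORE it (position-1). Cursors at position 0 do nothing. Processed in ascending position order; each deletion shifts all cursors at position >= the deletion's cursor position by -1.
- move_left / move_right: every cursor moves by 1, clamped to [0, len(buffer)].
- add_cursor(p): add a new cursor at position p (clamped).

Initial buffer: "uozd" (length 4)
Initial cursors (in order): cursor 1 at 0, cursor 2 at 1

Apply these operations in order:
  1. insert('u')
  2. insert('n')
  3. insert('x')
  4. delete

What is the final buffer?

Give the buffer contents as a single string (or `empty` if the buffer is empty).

After op 1 (insert('u')): buffer="uuuozd" (len 6), cursors c1@1 c2@3, authorship 1.2...
After op 2 (insert('n')): buffer="unuunozd" (len 8), cursors c1@2 c2@5, authorship 11.22...
After op 3 (insert('x')): buffer="unxuunxozd" (len 10), cursors c1@3 c2@7, authorship 111.222...
After op 4 (delete): buffer="unuunozd" (len 8), cursors c1@2 c2@5, authorship 11.22...

Answer: unuunozd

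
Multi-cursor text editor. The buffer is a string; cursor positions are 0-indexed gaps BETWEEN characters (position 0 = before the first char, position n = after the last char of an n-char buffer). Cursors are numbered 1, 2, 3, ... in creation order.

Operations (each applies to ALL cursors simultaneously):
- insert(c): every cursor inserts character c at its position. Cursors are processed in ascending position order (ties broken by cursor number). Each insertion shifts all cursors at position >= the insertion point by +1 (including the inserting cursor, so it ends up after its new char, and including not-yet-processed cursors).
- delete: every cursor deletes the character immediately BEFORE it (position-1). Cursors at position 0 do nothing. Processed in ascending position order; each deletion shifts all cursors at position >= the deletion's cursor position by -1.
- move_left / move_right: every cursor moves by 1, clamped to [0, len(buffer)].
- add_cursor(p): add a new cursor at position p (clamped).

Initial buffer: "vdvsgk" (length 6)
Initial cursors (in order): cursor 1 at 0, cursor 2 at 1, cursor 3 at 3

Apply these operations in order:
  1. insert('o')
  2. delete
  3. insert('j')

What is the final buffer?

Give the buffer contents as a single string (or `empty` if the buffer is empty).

After op 1 (insert('o')): buffer="ovodvosgk" (len 9), cursors c1@1 c2@3 c3@6, authorship 1.2..3...
After op 2 (delete): buffer="vdvsgk" (len 6), cursors c1@0 c2@1 c3@3, authorship ......
After op 3 (insert('j')): buffer="jvjdvjsgk" (len 9), cursors c1@1 c2@3 c3@6, authorship 1.2..3...

Answer: jvjdvjsgk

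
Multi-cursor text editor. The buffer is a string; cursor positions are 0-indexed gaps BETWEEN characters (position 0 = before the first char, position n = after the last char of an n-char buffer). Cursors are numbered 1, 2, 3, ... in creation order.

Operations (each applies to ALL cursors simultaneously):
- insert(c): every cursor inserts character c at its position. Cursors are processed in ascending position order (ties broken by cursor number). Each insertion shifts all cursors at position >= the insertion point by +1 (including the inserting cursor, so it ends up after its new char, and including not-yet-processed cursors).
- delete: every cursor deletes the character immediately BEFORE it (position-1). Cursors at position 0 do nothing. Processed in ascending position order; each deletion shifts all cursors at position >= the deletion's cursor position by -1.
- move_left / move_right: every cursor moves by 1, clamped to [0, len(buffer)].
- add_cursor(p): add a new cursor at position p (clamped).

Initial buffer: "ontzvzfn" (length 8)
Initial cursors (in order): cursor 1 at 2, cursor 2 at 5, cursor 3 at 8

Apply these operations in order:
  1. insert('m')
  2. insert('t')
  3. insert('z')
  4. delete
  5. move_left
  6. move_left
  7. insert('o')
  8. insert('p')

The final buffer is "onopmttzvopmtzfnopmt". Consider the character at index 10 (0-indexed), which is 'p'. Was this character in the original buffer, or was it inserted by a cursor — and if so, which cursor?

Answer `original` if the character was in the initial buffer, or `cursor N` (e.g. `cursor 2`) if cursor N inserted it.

After op 1 (insert('m')): buffer="onmtzvmzfnm" (len 11), cursors c1@3 c2@7 c3@11, authorship ..1...2...3
After op 2 (insert('t')): buffer="onmttzvmtzfnmt" (len 14), cursors c1@4 c2@9 c3@14, authorship ..11...22...33
After op 3 (insert('z')): buffer="onmtztzvmtzzfnmtz" (len 17), cursors c1@5 c2@11 c3@17, authorship ..111...222...333
After op 4 (delete): buffer="onmttzvmtzfnmt" (len 14), cursors c1@4 c2@9 c3@14, authorship ..11...22...33
After op 5 (move_left): buffer="onmttzvmtzfnmt" (len 14), cursors c1@3 c2@8 c3@13, authorship ..11...22...33
After op 6 (move_left): buffer="onmttzvmtzfnmt" (len 14), cursors c1@2 c2@7 c3@12, authorship ..11...22...33
After op 7 (insert('o')): buffer="onomttzvomtzfnomt" (len 17), cursors c1@3 c2@9 c3@15, authorship ..111...222...333
After op 8 (insert('p')): buffer="onopmttzvopmtzfnopmt" (len 20), cursors c1@4 c2@11 c3@18, authorship ..1111...2222...3333
Authorship (.=original, N=cursor N): . . 1 1 1 1 . . . 2 2 2 2 . . . 3 3 3 3
Index 10: author = 2

Answer: cursor 2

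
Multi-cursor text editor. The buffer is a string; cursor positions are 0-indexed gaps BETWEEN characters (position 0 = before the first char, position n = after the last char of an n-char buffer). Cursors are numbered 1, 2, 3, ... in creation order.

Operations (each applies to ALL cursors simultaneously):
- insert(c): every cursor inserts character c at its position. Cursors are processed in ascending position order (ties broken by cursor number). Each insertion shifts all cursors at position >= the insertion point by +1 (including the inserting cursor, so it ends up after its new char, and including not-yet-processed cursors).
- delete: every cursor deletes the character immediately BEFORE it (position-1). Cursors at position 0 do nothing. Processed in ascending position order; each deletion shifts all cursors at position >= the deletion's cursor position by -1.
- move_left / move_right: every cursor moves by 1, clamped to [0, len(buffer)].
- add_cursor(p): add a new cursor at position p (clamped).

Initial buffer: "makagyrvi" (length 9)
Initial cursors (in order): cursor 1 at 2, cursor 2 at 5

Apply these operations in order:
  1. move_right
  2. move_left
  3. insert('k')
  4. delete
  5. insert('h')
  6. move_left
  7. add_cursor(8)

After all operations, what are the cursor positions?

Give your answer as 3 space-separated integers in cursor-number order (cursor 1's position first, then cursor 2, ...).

Answer: 2 6 8

Derivation:
After op 1 (move_right): buffer="makagyrvi" (len 9), cursors c1@3 c2@6, authorship .........
After op 2 (move_left): buffer="makagyrvi" (len 9), cursors c1@2 c2@5, authorship .........
After op 3 (insert('k')): buffer="makkagkyrvi" (len 11), cursors c1@3 c2@7, authorship ..1...2....
After op 4 (delete): buffer="makagyrvi" (len 9), cursors c1@2 c2@5, authorship .........
After op 5 (insert('h')): buffer="mahkaghyrvi" (len 11), cursors c1@3 c2@7, authorship ..1...2....
After op 6 (move_left): buffer="mahkaghyrvi" (len 11), cursors c1@2 c2@6, authorship ..1...2....
After op 7 (add_cursor(8)): buffer="mahkaghyrvi" (len 11), cursors c1@2 c2@6 c3@8, authorship ..1...2....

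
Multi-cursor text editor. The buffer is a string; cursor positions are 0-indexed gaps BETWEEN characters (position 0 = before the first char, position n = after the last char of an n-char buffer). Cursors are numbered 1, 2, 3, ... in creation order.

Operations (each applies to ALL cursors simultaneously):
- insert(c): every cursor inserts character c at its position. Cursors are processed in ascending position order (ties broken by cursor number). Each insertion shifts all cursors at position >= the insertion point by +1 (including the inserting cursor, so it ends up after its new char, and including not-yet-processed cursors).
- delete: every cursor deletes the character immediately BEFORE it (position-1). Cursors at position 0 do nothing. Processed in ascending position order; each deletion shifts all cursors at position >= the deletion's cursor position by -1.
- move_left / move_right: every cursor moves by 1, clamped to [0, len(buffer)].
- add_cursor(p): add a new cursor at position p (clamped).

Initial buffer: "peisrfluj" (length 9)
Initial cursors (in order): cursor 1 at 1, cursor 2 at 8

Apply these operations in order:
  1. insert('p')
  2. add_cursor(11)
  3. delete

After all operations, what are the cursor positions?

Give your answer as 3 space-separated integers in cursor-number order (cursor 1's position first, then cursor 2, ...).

After op 1 (insert('p')): buffer="ppeisrflupj" (len 11), cursors c1@2 c2@10, authorship .1.......2.
After op 2 (add_cursor(11)): buffer="ppeisrflupj" (len 11), cursors c1@2 c2@10 c3@11, authorship .1.......2.
After op 3 (delete): buffer="peisrflu" (len 8), cursors c1@1 c2@8 c3@8, authorship ........

Answer: 1 8 8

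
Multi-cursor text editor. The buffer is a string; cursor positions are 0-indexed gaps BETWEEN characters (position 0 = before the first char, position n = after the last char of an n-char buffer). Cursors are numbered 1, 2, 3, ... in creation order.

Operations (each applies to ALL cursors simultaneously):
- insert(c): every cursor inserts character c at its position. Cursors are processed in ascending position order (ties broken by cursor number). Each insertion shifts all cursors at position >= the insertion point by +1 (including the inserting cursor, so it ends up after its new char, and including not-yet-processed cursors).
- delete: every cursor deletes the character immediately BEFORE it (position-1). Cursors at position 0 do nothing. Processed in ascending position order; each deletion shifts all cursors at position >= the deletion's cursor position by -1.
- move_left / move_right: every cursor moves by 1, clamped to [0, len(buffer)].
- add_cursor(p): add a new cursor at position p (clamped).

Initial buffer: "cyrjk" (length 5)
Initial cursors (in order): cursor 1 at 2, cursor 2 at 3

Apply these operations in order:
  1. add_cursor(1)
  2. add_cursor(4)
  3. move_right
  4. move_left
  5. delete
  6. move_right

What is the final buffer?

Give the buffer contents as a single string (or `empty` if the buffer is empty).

Answer: k

Derivation:
After op 1 (add_cursor(1)): buffer="cyrjk" (len 5), cursors c3@1 c1@2 c2@3, authorship .....
After op 2 (add_cursor(4)): buffer="cyrjk" (len 5), cursors c3@1 c1@2 c2@3 c4@4, authorship .....
After op 3 (move_right): buffer="cyrjk" (len 5), cursors c3@2 c1@3 c2@4 c4@5, authorship .....
After op 4 (move_left): buffer="cyrjk" (len 5), cursors c3@1 c1@2 c2@3 c4@4, authorship .....
After op 5 (delete): buffer="k" (len 1), cursors c1@0 c2@0 c3@0 c4@0, authorship .
After op 6 (move_right): buffer="k" (len 1), cursors c1@1 c2@1 c3@1 c4@1, authorship .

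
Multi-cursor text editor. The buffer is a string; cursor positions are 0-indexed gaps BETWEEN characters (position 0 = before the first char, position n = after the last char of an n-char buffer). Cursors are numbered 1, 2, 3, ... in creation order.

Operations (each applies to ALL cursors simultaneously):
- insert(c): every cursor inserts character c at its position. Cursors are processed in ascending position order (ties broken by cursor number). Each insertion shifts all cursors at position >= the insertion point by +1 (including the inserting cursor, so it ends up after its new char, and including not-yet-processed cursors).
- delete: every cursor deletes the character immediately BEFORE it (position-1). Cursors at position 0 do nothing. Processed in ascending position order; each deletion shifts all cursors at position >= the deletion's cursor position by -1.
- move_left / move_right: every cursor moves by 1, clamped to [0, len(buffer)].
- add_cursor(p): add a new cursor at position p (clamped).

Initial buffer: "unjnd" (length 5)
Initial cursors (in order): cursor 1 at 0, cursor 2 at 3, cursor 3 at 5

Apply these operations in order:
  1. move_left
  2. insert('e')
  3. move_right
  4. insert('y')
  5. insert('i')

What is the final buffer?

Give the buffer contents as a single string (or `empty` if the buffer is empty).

Answer: euyinejyinedyi

Derivation:
After op 1 (move_left): buffer="unjnd" (len 5), cursors c1@0 c2@2 c3@4, authorship .....
After op 2 (insert('e')): buffer="eunejned" (len 8), cursors c1@1 c2@4 c3@7, authorship 1..2..3.
After op 3 (move_right): buffer="eunejned" (len 8), cursors c1@2 c2@5 c3@8, authorship 1..2..3.
After op 4 (insert('y')): buffer="euynejynedy" (len 11), cursors c1@3 c2@7 c3@11, authorship 1.1.2.2.3.3
After op 5 (insert('i')): buffer="euyinejyinedyi" (len 14), cursors c1@4 c2@9 c3@14, authorship 1.11.2.22.3.33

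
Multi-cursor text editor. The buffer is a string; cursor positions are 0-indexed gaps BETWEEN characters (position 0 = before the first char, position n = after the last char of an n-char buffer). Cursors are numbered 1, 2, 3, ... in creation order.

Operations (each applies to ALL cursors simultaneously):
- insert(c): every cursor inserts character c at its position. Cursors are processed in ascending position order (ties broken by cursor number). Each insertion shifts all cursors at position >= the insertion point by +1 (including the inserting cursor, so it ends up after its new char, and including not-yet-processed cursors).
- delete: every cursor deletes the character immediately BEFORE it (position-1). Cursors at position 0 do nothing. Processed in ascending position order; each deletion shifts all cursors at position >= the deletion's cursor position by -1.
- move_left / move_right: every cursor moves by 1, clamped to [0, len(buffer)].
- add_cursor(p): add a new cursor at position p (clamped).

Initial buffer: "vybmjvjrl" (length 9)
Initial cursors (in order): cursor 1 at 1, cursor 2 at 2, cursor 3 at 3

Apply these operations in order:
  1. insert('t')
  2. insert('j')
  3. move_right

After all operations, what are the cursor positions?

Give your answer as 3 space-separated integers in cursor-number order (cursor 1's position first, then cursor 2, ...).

After op 1 (insert('t')): buffer="vtytbtmjvjrl" (len 12), cursors c1@2 c2@4 c3@6, authorship .1.2.3......
After op 2 (insert('j')): buffer="vtjytjbtjmjvjrl" (len 15), cursors c1@3 c2@6 c3@9, authorship .11.22.33......
After op 3 (move_right): buffer="vtjytjbtjmjvjrl" (len 15), cursors c1@4 c2@7 c3@10, authorship .11.22.33......

Answer: 4 7 10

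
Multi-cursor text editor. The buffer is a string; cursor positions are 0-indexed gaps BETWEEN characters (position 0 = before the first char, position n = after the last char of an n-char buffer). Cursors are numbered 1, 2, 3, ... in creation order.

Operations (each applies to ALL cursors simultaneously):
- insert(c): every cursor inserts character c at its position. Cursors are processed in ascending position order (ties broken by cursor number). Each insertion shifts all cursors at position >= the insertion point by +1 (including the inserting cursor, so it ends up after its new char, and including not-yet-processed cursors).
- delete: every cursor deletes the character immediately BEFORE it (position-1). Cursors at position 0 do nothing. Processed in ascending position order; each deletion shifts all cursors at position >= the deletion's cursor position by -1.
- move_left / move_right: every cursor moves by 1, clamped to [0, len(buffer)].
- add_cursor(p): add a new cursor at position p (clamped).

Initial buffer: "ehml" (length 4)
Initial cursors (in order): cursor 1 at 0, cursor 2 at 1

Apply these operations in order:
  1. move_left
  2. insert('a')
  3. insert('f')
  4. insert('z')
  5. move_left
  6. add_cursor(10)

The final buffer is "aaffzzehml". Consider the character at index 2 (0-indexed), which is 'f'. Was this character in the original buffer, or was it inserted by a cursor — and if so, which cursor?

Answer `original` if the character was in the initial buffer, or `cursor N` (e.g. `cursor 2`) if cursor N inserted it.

After op 1 (move_left): buffer="ehml" (len 4), cursors c1@0 c2@0, authorship ....
After op 2 (insert('a')): buffer="aaehml" (len 6), cursors c1@2 c2@2, authorship 12....
After op 3 (insert('f')): buffer="aaffehml" (len 8), cursors c1@4 c2@4, authorship 1212....
After op 4 (insert('z')): buffer="aaffzzehml" (len 10), cursors c1@6 c2@6, authorship 121212....
After op 5 (move_left): buffer="aaffzzehml" (len 10), cursors c1@5 c2@5, authorship 121212....
After op 6 (add_cursor(10)): buffer="aaffzzehml" (len 10), cursors c1@5 c2@5 c3@10, authorship 121212....
Authorship (.=original, N=cursor N): 1 2 1 2 1 2 . . . .
Index 2: author = 1

Answer: cursor 1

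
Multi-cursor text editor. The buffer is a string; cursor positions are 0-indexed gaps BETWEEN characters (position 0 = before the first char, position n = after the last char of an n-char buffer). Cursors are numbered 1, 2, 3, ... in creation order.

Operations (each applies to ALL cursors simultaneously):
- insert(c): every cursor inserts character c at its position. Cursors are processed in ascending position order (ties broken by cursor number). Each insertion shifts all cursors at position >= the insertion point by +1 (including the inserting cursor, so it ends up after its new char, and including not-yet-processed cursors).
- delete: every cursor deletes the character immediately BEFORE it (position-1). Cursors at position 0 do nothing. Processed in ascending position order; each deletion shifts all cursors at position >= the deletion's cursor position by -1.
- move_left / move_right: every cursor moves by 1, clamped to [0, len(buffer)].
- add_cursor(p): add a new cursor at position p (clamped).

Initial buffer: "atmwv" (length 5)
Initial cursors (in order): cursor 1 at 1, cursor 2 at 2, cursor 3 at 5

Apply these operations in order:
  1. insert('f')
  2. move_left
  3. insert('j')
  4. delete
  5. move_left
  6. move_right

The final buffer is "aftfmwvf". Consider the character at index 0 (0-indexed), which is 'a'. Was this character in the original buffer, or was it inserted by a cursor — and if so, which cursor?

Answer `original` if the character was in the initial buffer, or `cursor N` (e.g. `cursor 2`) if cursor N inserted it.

After op 1 (insert('f')): buffer="aftfmwvf" (len 8), cursors c1@2 c2@4 c3@8, authorship .1.2...3
After op 2 (move_left): buffer="aftfmwvf" (len 8), cursors c1@1 c2@3 c3@7, authorship .1.2...3
After op 3 (insert('j')): buffer="ajftjfmwvjf" (len 11), cursors c1@2 c2@5 c3@10, authorship .11.22...33
After op 4 (delete): buffer="aftfmwvf" (len 8), cursors c1@1 c2@3 c3@7, authorship .1.2...3
After op 5 (move_left): buffer="aftfmwvf" (len 8), cursors c1@0 c2@2 c3@6, authorship .1.2...3
After op 6 (move_right): buffer="aftfmwvf" (len 8), cursors c1@1 c2@3 c3@7, authorship .1.2...3
Authorship (.=original, N=cursor N): . 1 . 2 . . . 3
Index 0: author = original

Answer: original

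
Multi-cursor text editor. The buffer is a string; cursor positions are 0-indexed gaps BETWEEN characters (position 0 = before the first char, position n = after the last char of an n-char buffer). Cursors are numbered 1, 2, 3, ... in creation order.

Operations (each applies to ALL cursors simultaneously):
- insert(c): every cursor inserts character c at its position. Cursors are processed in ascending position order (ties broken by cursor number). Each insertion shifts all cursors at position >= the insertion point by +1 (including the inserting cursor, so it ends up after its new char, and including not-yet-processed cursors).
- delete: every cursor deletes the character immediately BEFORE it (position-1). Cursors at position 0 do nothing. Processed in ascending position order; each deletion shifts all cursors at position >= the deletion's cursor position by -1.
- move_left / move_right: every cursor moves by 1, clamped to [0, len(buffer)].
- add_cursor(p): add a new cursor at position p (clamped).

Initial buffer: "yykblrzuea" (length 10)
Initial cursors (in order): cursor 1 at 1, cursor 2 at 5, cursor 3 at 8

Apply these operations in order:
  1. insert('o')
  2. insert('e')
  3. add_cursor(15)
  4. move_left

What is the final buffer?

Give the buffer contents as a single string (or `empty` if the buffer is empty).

Answer: yoeykbloerzuoeea

Derivation:
After op 1 (insert('o')): buffer="yoykblorzuoea" (len 13), cursors c1@2 c2@7 c3@11, authorship .1....2...3..
After op 2 (insert('e')): buffer="yoeykbloerzuoeea" (len 16), cursors c1@3 c2@9 c3@14, authorship .11....22...33..
After op 3 (add_cursor(15)): buffer="yoeykbloerzuoeea" (len 16), cursors c1@3 c2@9 c3@14 c4@15, authorship .11....22...33..
After op 4 (move_left): buffer="yoeykbloerzuoeea" (len 16), cursors c1@2 c2@8 c3@13 c4@14, authorship .11....22...33..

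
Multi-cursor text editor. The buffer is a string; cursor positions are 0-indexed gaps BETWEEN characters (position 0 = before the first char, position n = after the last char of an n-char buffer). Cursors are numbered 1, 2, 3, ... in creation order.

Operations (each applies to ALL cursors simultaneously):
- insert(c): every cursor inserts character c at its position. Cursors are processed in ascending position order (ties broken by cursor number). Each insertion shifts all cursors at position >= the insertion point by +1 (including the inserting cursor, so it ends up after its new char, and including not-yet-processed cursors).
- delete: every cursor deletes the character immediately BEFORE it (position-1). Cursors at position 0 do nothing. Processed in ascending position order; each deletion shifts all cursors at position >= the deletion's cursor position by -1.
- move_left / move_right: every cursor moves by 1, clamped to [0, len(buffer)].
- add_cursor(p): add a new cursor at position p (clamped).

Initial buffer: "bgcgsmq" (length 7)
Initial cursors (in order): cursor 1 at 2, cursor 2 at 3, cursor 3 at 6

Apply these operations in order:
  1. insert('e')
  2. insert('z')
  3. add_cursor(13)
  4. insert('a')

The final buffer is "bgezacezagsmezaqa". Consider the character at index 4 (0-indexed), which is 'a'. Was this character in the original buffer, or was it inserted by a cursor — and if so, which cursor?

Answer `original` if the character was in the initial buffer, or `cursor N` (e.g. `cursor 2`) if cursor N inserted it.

After op 1 (insert('e')): buffer="bgecegsmeq" (len 10), cursors c1@3 c2@5 c3@9, authorship ..1.2...3.
After op 2 (insert('z')): buffer="bgezcezgsmezq" (len 13), cursors c1@4 c2@7 c3@12, authorship ..11.22...33.
After op 3 (add_cursor(13)): buffer="bgezcezgsmezq" (len 13), cursors c1@4 c2@7 c3@12 c4@13, authorship ..11.22...33.
After op 4 (insert('a')): buffer="bgezacezagsmezaqa" (len 17), cursors c1@5 c2@9 c3@15 c4@17, authorship ..111.222...333.4
Authorship (.=original, N=cursor N): . . 1 1 1 . 2 2 2 . . . 3 3 3 . 4
Index 4: author = 1

Answer: cursor 1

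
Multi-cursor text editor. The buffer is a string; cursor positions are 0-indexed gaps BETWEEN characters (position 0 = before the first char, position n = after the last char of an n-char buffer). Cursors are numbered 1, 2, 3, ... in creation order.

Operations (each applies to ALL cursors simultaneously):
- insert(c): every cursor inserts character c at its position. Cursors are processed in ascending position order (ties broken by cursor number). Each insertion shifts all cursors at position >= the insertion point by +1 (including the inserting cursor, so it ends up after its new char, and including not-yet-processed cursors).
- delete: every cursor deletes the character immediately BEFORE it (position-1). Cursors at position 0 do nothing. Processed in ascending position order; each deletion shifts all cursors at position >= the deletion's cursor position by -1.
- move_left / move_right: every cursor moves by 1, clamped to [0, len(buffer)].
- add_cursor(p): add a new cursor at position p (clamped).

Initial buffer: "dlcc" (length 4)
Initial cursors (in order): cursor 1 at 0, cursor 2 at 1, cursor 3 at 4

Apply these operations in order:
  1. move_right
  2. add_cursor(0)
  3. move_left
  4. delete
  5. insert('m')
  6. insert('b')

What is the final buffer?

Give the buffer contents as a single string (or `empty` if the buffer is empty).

After op 1 (move_right): buffer="dlcc" (len 4), cursors c1@1 c2@2 c3@4, authorship ....
After op 2 (add_cursor(0)): buffer="dlcc" (len 4), cursors c4@0 c1@1 c2@2 c3@4, authorship ....
After op 3 (move_left): buffer="dlcc" (len 4), cursors c1@0 c4@0 c2@1 c3@3, authorship ....
After op 4 (delete): buffer="lc" (len 2), cursors c1@0 c2@0 c4@0 c3@1, authorship ..
After op 5 (insert('m')): buffer="mmmlmc" (len 6), cursors c1@3 c2@3 c4@3 c3@5, authorship 124.3.
After op 6 (insert('b')): buffer="mmmbbblmbc" (len 10), cursors c1@6 c2@6 c4@6 c3@9, authorship 124124.33.

Answer: mmmbbblmbc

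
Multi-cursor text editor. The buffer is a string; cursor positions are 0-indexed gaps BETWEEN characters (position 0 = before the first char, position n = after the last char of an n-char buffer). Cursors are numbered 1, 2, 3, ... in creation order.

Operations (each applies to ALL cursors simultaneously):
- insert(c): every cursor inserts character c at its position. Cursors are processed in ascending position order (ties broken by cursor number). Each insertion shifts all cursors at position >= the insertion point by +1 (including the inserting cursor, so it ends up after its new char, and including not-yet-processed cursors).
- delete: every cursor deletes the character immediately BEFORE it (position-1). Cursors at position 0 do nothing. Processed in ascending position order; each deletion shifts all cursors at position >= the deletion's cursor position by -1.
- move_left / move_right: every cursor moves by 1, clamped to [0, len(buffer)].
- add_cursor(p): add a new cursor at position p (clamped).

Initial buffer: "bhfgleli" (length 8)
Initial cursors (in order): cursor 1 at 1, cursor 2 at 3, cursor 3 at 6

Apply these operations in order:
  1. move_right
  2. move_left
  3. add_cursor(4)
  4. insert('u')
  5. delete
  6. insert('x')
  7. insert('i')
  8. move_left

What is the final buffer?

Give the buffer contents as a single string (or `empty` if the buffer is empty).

After op 1 (move_right): buffer="bhfgleli" (len 8), cursors c1@2 c2@4 c3@7, authorship ........
After op 2 (move_left): buffer="bhfgleli" (len 8), cursors c1@1 c2@3 c3@6, authorship ........
After op 3 (add_cursor(4)): buffer="bhfgleli" (len 8), cursors c1@1 c2@3 c4@4 c3@6, authorship ........
After op 4 (insert('u')): buffer="buhfuguleuli" (len 12), cursors c1@2 c2@5 c4@7 c3@10, authorship .1..2.4..3..
After op 5 (delete): buffer="bhfgleli" (len 8), cursors c1@1 c2@3 c4@4 c3@6, authorship ........
After op 6 (insert('x')): buffer="bxhfxgxlexli" (len 12), cursors c1@2 c2@5 c4@7 c3@10, authorship .1..2.4..3..
After op 7 (insert('i')): buffer="bxihfxigxilexili" (len 16), cursors c1@3 c2@7 c4@10 c3@14, authorship .11..22.44..33..
After op 8 (move_left): buffer="bxihfxigxilexili" (len 16), cursors c1@2 c2@6 c4@9 c3@13, authorship .11..22.44..33..

Answer: bxihfxigxilexili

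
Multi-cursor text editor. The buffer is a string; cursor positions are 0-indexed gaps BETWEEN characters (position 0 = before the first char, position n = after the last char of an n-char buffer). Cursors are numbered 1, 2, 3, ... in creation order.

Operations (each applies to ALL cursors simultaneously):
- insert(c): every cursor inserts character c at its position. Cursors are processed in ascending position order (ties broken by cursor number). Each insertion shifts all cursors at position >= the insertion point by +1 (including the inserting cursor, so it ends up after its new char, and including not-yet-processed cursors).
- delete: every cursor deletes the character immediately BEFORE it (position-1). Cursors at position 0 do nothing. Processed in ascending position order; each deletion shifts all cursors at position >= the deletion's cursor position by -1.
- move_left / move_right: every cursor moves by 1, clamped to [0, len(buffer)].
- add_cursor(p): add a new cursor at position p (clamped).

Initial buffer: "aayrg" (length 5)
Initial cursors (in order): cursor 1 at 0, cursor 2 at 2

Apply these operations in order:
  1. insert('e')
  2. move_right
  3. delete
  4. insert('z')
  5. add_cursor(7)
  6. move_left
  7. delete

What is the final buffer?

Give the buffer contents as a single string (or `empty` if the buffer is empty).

Answer: zazg

Derivation:
After op 1 (insert('e')): buffer="eaaeyrg" (len 7), cursors c1@1 c2@4, authorship 1..2...
After op 2 (move_right): buffer="eaaeyrg" (len 7), cursors c1@2 c2@5, authorship 1..2...
After op 3 (delete): buffer="eaerg" (len 5), cursors c1@1 c2@3, authorship 1.2..
After op 4 (insert('z')): buffer="ezaezrg" (len 7), cursors c1@2 c2@5, authorship 11.22..
After op 5 (add_cursor(7)): buffer="ezaezrg" (len 7), cursors c1@2 c2@5 c3@7, authorship 11.22..
After op 6 (move_left): buffer="ezaezrg" (len 7), cursors c1@1 c2@4 c3@6, authorship 11.22..
After op 7 (delete): buffer="zazg" (len 4), cursors c1@0 c2@2 c3@3, authorship 1.2.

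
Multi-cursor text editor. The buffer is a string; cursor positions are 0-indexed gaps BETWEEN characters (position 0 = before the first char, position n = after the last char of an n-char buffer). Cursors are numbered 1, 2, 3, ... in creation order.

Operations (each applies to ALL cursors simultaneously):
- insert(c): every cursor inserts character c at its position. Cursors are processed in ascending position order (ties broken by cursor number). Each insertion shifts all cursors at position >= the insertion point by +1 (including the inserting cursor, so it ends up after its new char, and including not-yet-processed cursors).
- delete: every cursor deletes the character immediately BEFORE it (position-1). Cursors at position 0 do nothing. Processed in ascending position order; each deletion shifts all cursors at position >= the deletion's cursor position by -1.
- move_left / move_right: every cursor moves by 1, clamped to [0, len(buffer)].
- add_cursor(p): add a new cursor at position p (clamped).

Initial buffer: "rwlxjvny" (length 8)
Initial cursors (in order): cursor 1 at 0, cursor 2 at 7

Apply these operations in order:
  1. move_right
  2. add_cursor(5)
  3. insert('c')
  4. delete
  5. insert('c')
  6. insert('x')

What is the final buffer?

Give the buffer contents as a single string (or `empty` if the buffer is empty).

After op 1 (move_right): buffer="rwlxjvny" (len 8), cursors c1@1 c2@8, authorship ........
After op 2 (add_cursor(5)): buffer="rwlxjvny" (len 8), cursors c1@1 c3@5 c2@8, authorship ........
After op 3 (insert('c')): buffer="rcwlxjcvnyc" (len 11), cursors c1@2 c3@7 c2@11, authorship .1....3...2
After op 4 (delete): buffer="rwlxjvny" (len 8), cursors c1@1 c3@5 c2@8, authorship ........
After op 5 (insert('c')): buffer="rcwlxjcvnyc" (len 11), cursors c1@2 c3@7 c2@11, authorship .1....3...2
After op 6 (insert('x')): buffer="rcxwlxjcxvnycx" (len 14), cursors c1@3 c3@9 c2@14, authorship .11....33...22

Answer: rcxwlxjcxvnycx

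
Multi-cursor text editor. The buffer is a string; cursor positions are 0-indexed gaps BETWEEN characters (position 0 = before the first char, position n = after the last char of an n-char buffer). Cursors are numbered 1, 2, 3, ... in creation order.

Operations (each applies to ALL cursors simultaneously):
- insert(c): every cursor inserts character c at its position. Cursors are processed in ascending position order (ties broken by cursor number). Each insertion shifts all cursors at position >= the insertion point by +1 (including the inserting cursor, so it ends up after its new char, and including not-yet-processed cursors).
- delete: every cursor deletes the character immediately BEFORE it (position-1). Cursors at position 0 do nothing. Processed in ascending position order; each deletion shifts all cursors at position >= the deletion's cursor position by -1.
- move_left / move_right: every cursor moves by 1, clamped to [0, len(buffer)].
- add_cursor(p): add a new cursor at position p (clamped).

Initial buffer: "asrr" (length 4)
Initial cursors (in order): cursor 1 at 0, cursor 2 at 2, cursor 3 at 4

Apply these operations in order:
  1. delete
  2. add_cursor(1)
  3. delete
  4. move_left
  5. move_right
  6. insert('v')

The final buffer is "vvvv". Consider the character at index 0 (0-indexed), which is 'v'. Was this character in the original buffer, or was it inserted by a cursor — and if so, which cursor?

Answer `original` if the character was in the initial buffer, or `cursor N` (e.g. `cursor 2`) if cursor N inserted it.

After op 1 (delete): buffer="ar" (len 2), cursors c1@0 c2@1 c3@2, authorship ..
After op 2 (add_cursor(1)): buffer="ar" (len 2), cursors c1@0 c2@1 c4@1 c3@2, authorship ..
After op 3 (delete): buffer="" (len 0), cursors c1@0 c2@0 c3@0 c4@0, authorship 
After op 4 (move_left): buffer="" (len 0), cursors c1@0 c2@0 c3@0 c4@0, authorship 
After op 5 (move_right): buffer="" (len 0), cursors c1@0 c2@0 c3@0 c4@0, authorship 
After op 6 (insert('v')): buffer="vvvv" (len 4), cursors c1@4 c2@4 c3@4 c4@4, authorship 1234
Authorship (.=original, N=cursor N): 1 2 3 4
Index 0: author = 1

Answer: cursor 1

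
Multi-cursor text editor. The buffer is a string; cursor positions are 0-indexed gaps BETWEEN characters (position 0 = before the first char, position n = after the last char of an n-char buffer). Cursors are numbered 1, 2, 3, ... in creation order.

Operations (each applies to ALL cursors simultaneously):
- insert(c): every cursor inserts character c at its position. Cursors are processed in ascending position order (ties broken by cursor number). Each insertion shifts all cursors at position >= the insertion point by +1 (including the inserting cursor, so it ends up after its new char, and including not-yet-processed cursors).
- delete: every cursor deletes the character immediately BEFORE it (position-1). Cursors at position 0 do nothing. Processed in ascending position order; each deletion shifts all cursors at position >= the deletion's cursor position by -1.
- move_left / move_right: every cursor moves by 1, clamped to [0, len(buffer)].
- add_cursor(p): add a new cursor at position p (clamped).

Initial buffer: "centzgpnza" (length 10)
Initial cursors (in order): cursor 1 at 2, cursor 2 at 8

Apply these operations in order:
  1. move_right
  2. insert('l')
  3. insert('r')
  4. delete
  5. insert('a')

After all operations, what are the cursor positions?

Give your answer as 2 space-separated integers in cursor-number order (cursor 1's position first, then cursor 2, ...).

After op 1 (move_right): buffer="centzgpnza" (len 10), cursors c1@3 c2@9, authorship ..........
After op 2 (insert('l')): buffer="cenltzgpnzla" (len 12), cursors c1@4 c2@11, authorship ...1......2.
After op 3 (insert('r')): buffer="cenlrtzgpnzlra" (len 14), cursors c1@5 c2@13, authorship ...11......22.
After op 4 (delete): buffer="cenltzgpnzla" (len 12), cursors c1@4 c2@11, authorship ...1......2.
After op 5 (insert('a')): buffer="cenlatzgpnzlaa" (len 14), cursors c1@5 c2@13, authorship ...11......22.

Answer: 5 13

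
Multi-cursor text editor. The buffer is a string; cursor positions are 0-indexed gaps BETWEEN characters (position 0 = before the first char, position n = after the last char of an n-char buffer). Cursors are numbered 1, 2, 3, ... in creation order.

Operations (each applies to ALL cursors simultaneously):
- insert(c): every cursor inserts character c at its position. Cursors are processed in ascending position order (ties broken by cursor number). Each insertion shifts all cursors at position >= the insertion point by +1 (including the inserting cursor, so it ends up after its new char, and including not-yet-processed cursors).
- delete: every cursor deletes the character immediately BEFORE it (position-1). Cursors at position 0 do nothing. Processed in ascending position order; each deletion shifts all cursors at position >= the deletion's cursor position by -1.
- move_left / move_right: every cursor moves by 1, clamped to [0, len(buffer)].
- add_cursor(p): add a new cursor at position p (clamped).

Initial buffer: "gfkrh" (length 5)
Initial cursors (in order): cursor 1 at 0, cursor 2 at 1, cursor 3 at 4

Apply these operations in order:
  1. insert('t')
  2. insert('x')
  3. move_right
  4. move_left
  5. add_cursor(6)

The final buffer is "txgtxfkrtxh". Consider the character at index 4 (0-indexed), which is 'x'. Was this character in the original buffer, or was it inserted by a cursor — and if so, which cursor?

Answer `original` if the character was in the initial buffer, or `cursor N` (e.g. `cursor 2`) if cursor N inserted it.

Answer: cursor 2

Derivation:
After op 1 (insert('t')): buffer="tgtfkrth" (len 8), cursors c1@1 c2@3 c3@7, authorship 1.2...3.
After op 2 (insert('x')): buffer="txgtxfkrtxh" (len 11), cursors c1@2 c2@5 c3@10, authorship 11.22...33.
After op 3 (move_right): buffer="txgtxfkrtxh" (len 11), cursors c1@3 c2@6 c3@11, authorship 11.22...33.
After op 4 (move_left): buffer="txgtxfkrtxh" (len 11), cursors c1@2 c2@5 c3@10, authorship 11.22...33.
After op 5 (add_cursor(6)): buffer="txgtxfkrtxh" (len 11), cursors c1@2 c2@5 c4@6 c3@10, authorship 11.22...33.
Authorship (.=original, N=cursor N): 1 1 . 2 2 . . . 3 3 .
Index 4: author = 2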